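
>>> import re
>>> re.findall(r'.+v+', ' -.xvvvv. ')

[' -.xvvvv']

This matches one or more of any character; then one or more of a literal 'v'.
Walking the string: at [0:8] → ' -.xvvvv'.
Since nothing is captured, `findall` lists the 1 matched substring directly.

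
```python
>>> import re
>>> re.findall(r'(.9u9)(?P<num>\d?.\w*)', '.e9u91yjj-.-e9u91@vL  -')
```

[('e9u9', '1yjj'), ('e9u9', '1@vL')]

With 2 capturing groups, `findall` returns a 2-tuple per match.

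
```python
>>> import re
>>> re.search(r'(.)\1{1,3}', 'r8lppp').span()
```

(3, 6)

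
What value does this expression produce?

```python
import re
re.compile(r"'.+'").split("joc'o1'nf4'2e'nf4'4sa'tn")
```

['joc', 'tn']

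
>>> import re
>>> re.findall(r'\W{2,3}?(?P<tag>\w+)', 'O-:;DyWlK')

`findall` collects group 1 from the one match (1 total).

['DyWlK']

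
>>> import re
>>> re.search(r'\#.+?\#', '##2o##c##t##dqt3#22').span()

(0, 5)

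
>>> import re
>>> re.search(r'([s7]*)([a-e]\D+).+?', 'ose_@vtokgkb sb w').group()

The match spans [1:17] → 'se_@vtokgkb sb w'.

'se_@vtokgkb sb w'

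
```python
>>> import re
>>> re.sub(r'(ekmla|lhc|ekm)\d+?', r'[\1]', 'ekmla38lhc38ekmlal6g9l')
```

'[ekmla]8[lhc]8ekmlal6g9l'

`\1` in the replacement pulls in group 1's text for each match.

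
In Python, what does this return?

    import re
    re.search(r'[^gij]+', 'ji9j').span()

(2, 3)

The match spans [2:3] → '9'.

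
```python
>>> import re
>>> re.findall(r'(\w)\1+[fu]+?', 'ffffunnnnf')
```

After group 1 captures some text, `\1` only succeeds where that same text appears again.
Walking the string: at [0:5] match 'ffffu', group 1 = 'f'; at [5:10] match 'nnnnf', group 1 = 'n'.
With a single group, `findall` returns only what that group captured — 2 items.

['f', 'n']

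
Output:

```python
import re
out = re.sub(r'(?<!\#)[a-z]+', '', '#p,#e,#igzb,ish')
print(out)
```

A negative assertion filters positions out without eating any characters.
Each match is replaced by ''.

#p,#e,#i,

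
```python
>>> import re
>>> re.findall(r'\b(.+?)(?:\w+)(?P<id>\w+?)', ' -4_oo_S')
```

[('4', 'S')]

A `+?`/`*?`/`{m,n}?` starts at its minimum and grows only as far as needed for what follows to match.
2 groups means the one result is a tuple of 2 captured strings — 1 here.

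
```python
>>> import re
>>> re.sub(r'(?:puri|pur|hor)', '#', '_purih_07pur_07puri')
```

'_#h_07#_07#'

Alternation tries branches left to right and keeps the first one that lets the overall match succeed at that position.
Every occurrence is swapped for '#'.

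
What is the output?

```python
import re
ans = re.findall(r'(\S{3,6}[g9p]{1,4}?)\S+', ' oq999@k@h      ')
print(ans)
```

The pattern matches 3 to 6 of a non-whitespace character, then 1 to 4 of one of [g9p] (lazy) (captured); then one or more of a non-whitespace character.
`findall` collects group 1 from the one match (1 total).

['oq999']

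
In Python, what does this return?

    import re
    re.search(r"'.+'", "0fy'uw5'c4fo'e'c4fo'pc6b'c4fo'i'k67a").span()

(3, 32)

`search` walks the string left to right and returns the first match it finds.
The match spans [3:32] → "'uw5'c4fo'e'c4fo'pc6b'c4fo'i'".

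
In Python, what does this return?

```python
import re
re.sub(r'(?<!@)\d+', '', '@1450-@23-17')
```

The negative lookahead/lookbehind blocks any match where the forbidden context is present.
Each match is replaced by ''.

'@1-@2-'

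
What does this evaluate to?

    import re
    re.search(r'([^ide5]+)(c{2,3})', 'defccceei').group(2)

The pattern matches one or more of any character except [ide5] (captured); then 2 to 3 of a literal 'c' (captured).
`re.search` tries every starting position until one works.
The match spans [2:6] → 'fccc'.
Captured: group 1 = 'fc', group 2 = 'cc'.

'cc'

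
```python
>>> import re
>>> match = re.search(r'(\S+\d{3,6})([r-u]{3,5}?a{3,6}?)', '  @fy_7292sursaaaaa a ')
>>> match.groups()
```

Pattern: one or more of a non-whitespace character, then 3 to 6 of a digit (captured); then 3 to 5 of a character in [r-u] (lazy), then 3 to 6 of a literal 'a' (lazy) (captured).
A `+?`/`*?`/`{m,n}?` starts at its minimum and grows only as far as needed for what follows to match.
`re.search` tries every starting position until one works.
The match spans [2:17] → '@fy_7292sursaaa'.
Captured: group 1 = '@fy_7292', group 2 = 'sursaaa'.

('@fy_7292', 'sursaaa')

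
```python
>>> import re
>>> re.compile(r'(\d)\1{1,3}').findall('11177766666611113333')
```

After group 1 captures some text, `\1` only succeeds where that same text appears again.
Matches: at [0:3] match '111', group 1 = '1'; at [3:6] match '777', group 1 = '7'; at [6:10] match '6666', group 1 = '6'; at [10:12] match '66', group 1 = '6'; at [12:16] match '1111', group 1 = '1'; ….
`findall` collects group 1 from each match (6 total).

['1', '7', '6', '6', '1', '3']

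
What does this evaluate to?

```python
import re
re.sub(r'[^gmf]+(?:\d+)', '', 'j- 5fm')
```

Pattern: one or more of any character except [gmf]; then one or more of a digit (non-capturing group).
Matches: at [0:4] → 'j- 5'.
`sub` substitutes '' at each match site.

'fm'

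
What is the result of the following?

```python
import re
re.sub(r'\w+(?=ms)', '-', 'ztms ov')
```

'-ms ov'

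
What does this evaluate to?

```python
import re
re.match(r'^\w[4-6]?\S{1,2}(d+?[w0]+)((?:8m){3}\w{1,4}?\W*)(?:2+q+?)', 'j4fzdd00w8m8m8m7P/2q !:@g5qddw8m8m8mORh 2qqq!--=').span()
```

With `match`, the pattern is implicitly anchored at the beginning.
The match spans [0:20] → 'j4fzdd00w8m8m8m7P/2q'.

(0, 20)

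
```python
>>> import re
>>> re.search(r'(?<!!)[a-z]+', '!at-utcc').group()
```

A negative assertion filters positions out without eating any characters.
Unlike `match`, `search` isn't anchored — it looks for the pattern anywhere in the string.
The match spans [2:3] → 't'.

't'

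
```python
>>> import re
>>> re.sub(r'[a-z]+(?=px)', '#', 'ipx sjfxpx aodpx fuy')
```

Because the assertion is zero-width, the text it checks is not consumed and won't appear in the result.
Matches: at [0:1] → 'i'; at [4:8] → 'sjfx'; at [11:14] → 'aod'.
Every occurrence is swapped for '#'.

'#px #px #px fuy'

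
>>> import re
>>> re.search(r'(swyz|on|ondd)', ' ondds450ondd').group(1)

'on'

The regex engine tests alternatives in the order written; an earlier branch that matches wins even if a later one would match more.
Unlike `match`, `search` isn't anchored — it looks for the pattern anywhere in the string.
The match spans [1:3] → 'on'.
Captured: group 1 = 'on'.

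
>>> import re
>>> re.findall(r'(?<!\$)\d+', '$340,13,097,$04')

`(?!…)`/`(?<!…)` only lets a position through if the neighbouring text does NOT match; no characters are consumed.
Scanning left to right: at [2:4] → '40'; at [5:7] → '13'; at [8:11] → '097'; at [14:15] → '4'.
`findall` yields the raw match text (4 of them) because the pattern has no groups.

['40', '13', '097', '4']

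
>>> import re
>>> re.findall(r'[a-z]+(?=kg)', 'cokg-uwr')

The `(?=…)`/`(?<=…)` assertion just peeks at neighbouring text; it doesn't advance the match position.
With no groups in the pattern, `findall` gives back each whole match — 1 here.

['co']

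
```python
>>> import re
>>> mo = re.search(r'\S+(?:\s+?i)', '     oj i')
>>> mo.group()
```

The pattern matches one or more of a non-whitespace character; then one or more of whitespace (lazy), then a literal 'i' (non-capturing group).
`re.search` scans for the first position where the pattern succeeds.
The match spans [5:9] → 'oj i'.

'oj i'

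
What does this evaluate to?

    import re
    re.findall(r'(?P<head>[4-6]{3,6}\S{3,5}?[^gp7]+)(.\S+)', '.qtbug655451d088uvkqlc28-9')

This matches 3 to 6 of a character in [4-6], then 3 to 5 of a non-whitespace character (lazy), then one or more of any character except [gp7] (captured as 'head'); then any character, then one or more of a non-whitespace character (captured).
Scanning left to right: at [6:26] match '655451d088uvkqlc28-9', groups = ('655451d088uvkqlc28', '-9').
`findall` packs the 2 group values into a tuple for every match.

[('655451d088uvkqlc28', '-9')]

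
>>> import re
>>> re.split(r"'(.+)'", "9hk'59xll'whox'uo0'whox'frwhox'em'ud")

The group in the pattern means `split` returns the separators' captures alongside the pieces.

['9hk', "59xll'whox'uo0'whox'frwhox'em", 'ud']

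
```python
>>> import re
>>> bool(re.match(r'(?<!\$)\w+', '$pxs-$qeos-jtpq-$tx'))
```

False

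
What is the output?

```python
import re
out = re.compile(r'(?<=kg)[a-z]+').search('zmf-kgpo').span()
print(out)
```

(6, 8)

The lookaround is zero-width — it requires the adjacent text to match without consuming it, so the asserted text isn't part of the match.
Unlike `match`, `search` isn't anchored — it looks for the pattern anywhere in the string.
The match spans [6:8] → 'po'.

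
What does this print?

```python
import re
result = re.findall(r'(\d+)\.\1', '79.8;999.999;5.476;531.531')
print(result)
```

['999', '531']

The backreference `\1` re-matches whatever the first group consumed, character for character.
One capturing group, so `findall` returns just the captured substring from each match — 2 in all.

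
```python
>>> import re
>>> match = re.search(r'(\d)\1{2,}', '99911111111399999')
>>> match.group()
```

A backreference is literal: `\1` must see the identical characters the first group matched.
`re.search` scans for the first position where the pattern succeeds.
The match spans [0:3] → '999'.
Captured: group 1 = '9'.

'999'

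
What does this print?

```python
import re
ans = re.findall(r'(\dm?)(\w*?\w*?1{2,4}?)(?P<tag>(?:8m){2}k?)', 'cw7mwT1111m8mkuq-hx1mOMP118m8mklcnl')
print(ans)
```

[('1m', 'OMP11', '8m8mk')]

Pattern: a digit, then optionally the literal 'm' (captured); then zero or more of a word character (lazy), then zero or more of a word character (lazy), then 2 to 4 of the literal '1' (lazy) (captured); then the literal '8m' repeated 2 times, then optionally a literal 'k' (captured as 'tag').
Walking the string: at [19:31] match '1mOMP118m8mk', groups = ('1m', 'OMP11', '8m8mk').
`findall` packs the 3 group values into a tuple for every match.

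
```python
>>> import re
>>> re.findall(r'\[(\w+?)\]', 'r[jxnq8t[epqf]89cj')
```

['epqf']

Scanning left to right: at [8:14] match '[epqf]', group 1 = 'epqf'.
`findall` collects group 1 from the one match (1 total).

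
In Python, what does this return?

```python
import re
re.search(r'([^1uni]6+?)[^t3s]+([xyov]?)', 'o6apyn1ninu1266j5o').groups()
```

('o6', '')

The match spans [0:18] → 'o6apyn1ninu1266j5o'.
Captured: group 1 = 'o6', group 2 = ''.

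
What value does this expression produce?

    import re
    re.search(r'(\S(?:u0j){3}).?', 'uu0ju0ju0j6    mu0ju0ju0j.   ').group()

'uu0ju0ju0j6'

This matches a non-whitespace character, then the literal 'u0j' repeated 3 times (captured); then optionally any character.
`re.search` scans for the first position where the pattern succeeds.
The match spans [0:11] → 'uu0ju0ju0j6'.
Captured: group 1 = 'uu0ju0ju0j'.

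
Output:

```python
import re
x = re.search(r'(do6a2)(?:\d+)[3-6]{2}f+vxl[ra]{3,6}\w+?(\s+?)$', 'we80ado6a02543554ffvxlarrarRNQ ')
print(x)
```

This matches the literal 'do6', then the literal 'a2' (captured); then one or more of a digit (non-capturing group); then exactly 2 of a character in [3-6], then one or more of a literal 'f', then the literal 'vxl'; then 3 to 6 of one of [ra], then one or more of a word character (lazy); then one or more of whitespace (lazy) (captured); then anchored at the end.
Unlike `match`, `search` isn't anchored — it looks for the pattern anywhere in the string.
Here no position works, so the call returns None.

None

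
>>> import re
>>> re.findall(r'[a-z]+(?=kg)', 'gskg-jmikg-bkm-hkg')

['gs', 'jmi', 'h']

The `(?=…)`/`(?<=…)` assertion just peeks at neighbouring text; it doesn't advance the match position.
Scanning left to right: at [0:2] → 'gs'; at [5:8] → 'jmi'; at [15:16] → 'h'.
No capturing groups, so `findall` returns the 3 full match strings.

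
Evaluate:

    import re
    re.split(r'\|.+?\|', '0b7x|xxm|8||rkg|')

['0b7x', '8', '']

The `?` after the quantifier makes it lazy — it takes as little as possible before letting the rest of the pattern try.
Matches to split on: at [4:9] → '|xxm|'; at [10:16] → '||rkg|'.
`split` removes every match and returns the 3 fragments in between.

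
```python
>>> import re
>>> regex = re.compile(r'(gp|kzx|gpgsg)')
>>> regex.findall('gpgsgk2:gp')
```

`|` is ordered: at each position the engine commits to the first alternative that works.
Because there's exactly one group, `findall` drops the full match and keeps group 1 from each hit.

['gp', 'gp']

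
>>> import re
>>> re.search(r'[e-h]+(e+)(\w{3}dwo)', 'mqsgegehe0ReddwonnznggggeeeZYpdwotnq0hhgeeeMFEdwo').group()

'ggggeeeZYpdwo'

Pattern: one or more of a character in [e-h]; then one or more of a literal 'e' (captured); then exactly 3 of a word character, then the literal 'dwo' (captured).
`search` walks the string left to right and returns the first match it finds.
The match spans [20:33] → 'ggggeeeZYpdwo'.
Captured: group 1 = 'e', group 2 = 'ZYpdwo'.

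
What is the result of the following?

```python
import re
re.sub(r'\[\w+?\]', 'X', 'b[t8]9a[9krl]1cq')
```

'bX9aX1cq'

Matches: at [1:5] → '[t8]'; at [7:13] → '[9krl]'.
`sub` substitutes 'X' at each match site.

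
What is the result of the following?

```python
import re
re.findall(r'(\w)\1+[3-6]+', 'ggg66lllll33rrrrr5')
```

After group 1 captures some text, `\1` only succeeds where that same text appears again.
Matches: at [0:5] match 'ggg66', group 1 = 'g'; at [5:12] match 'lllll33', group 1 = 'l'; at [12:18] match 'rrrrr5', group 1 = 'r'.
With a single group, `findall` returns only what that group captured — 3 items.

['g', 'l', 'r']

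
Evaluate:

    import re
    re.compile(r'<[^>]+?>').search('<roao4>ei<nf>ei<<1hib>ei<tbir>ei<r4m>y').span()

(0, 7)

The match spans [0:7] → '<roao4>'.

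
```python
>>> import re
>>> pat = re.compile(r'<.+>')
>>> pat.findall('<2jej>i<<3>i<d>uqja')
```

['<2jej>i<<3>i<d>']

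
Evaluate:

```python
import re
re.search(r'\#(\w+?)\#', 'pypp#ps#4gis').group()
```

'#ps#'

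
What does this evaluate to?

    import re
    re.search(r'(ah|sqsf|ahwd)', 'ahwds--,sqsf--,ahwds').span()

Alternation isn't longest-match — the leftmost alternative that fits at this position is chosen.
`search` walks the string left to right and returns the first match it finds.
The match spans [0:2] → 'ah'.
Captured: group 1 = 'ah'.

(0, 2)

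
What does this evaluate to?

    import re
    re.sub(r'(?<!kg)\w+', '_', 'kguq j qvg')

'_ _ _'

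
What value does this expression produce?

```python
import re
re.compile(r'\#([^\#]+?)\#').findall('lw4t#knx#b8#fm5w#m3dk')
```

['knx', 'fm5w']

One capturing group, so `findall` returns just the captured substring from each match — 2 in all.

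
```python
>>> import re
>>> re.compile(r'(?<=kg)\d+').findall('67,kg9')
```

['9']

The lookaround is zero-width — it requires the adjacent text to match without consuming it, so the asserted text isn't part of the match.
With no groups in the pattern, `findall` gives back each whole match — 1 here.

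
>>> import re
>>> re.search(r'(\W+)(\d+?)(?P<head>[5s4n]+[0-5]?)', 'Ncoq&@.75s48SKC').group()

Pattern: one or more of a non-word character (captured); then one or more of a digit (lazy) (captured); then one or more of one of [5s4n], then optionally a character in [0-5] (captured as 'head').
The match spans [4:11] → '&@.75s4'.

'&@.75s4'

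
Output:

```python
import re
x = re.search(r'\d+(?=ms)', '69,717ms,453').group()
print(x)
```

717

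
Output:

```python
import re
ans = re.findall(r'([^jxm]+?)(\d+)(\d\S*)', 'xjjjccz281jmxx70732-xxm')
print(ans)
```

This matches one or more of any character except [jxm] (lazy) (captured); then one or more of a digit (captured); then a digit, then zero or more of a non-whitespace character (captured).
Because the quantifier is non-greedy, it stops expanding at the earliest point where the rest of the pattern can succeed.
Walking the string: at [4:23] match 'ccz281jmxx70732-xxm', groups = ('ccz', '28', '1jmxx70732-xxm').
With 3 capturing groups, `findall` returns a 3-tuple per match.

[('ccz', '28', '1jmxx70732-xxm')]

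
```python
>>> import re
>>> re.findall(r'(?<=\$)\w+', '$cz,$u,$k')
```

Because the assertion is zero-width, the text it checks is not consumed and won't appear in the result.
Walking the string: at [1:3] → 'cz'; at [5:6] → 'u'; at [8:9] → 'k'.
Since nothing is captured, `findall` lists the 3 matched substrings directly.

['cz', 'u', 'k']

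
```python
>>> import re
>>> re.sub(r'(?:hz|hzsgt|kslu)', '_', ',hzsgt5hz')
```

',_sgt5_'

Alternation tries branches left to right and keeps the first one that lets the overall match succeed at that position.
Matches: at [1:3] → 'hz'; at [7:9] → 'hz'.
`sub` substitutes '_' at each match site.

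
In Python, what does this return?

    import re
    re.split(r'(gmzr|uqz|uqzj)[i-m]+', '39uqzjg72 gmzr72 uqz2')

['39', 'uqz', 'g72 gmzr72 uqz2']

With a capturing group present, the delimiter's captured portion is kept in the result list.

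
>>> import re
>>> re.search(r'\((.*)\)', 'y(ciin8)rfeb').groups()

('ciin8',)

The match spans [1:8] → '(ciin8)'.
Captured: group 1 = 'ciin8'.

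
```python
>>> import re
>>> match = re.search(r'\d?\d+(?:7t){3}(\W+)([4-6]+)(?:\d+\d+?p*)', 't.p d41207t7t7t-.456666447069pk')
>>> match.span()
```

(5, 30)

This matches optionally a digit, then one or more of a digit, then the literal '7t' repeated 3 times; then one or more of a non-word character (captured); then one or more of a character in [4-6] (captured); then one or more of a digit, then one or more of a digit (lazy), then zero or more of the literal 'p' (non-capturing group).
`re.search` scans for the first position where the pattern succeeds.
The match spans [5:30] → '41207t7t7t-.456666447069p'.
Captured: group 1 = '-.', group 2 = '45666644'.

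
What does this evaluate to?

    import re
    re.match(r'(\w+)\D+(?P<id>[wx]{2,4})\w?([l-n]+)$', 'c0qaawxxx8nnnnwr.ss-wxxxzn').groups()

The pattern matches one or more of a word character (captured); then one or more of a non-digit; then 2 to 4 of one of [wx] (captured as 'id'); then optionally a word character; then one or more of a character in [l-n] (captured); then anchored at the end.
`match` is anchored at position 0; if the pattern doesn't fit there, it returns None.
The match spans [0:26] → 'c0qaawxxx8nnnnwr.ss-wxxxzn'.
Captured: group 1 = 'c0qaawxxx8nnnnwr', group 2 = 'xx', group 3 = 'n'.

('c0qaawxxx8nnnnwr', 'xx', 'n')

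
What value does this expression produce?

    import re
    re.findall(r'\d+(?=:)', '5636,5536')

[]

`findall` yields the raw match text (0 of them) because the pattern has no groups.
Nothing in the string satisfies the pattern, so the list is empty.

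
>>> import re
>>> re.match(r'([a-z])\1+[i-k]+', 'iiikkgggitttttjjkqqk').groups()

('i',)

A backreference is literal: `\1` must see the identical characters the first group matched.
`match` is anchored at position 0; if the pattern doesn't fit there, it returns None.
The match spans [0:5] → 'iiikk'.
Captured: group 1 = 'i'.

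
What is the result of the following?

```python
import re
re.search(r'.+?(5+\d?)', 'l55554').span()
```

(0, 6)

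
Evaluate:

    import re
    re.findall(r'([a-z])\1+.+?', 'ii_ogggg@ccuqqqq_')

['i', 'g', 'c', 'q']

The backreference `\1` re-matches whatever the first group consumed, character for character.
Matches: at [0:3] match 'ii_', group 1 = 'i'; at [4:9] match 'gggg@', group 1 = 'g'; at [9:12] match 'ccu', group 1 = 'c'; at [12:17] match 'qqqq_', group 1 = 'q'.
`findall` collects group 1 from each match (4 total).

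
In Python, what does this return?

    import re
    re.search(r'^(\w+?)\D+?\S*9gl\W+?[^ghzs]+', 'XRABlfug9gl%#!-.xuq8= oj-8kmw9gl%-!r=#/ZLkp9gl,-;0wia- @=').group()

'XRABlfug9gl%#!-.xuq8= oj-8kmw9'

This matches anchored at the start of the string; then one or more of a word character (lazy) (captured); then one or more of a non-digit (lazy); then zero or more of a non-whitespace character, then the literal '9gl', then one or more of a non-word character (lazy); then one or more of any character except [ghzs].
`re.search` scans for the first position where the pattern succeeds.
The match spans [0:30] → 'XRABlfug9gl%#!-.xuq8= oj-8kmw9'.
Captured: group 1 = 'X'.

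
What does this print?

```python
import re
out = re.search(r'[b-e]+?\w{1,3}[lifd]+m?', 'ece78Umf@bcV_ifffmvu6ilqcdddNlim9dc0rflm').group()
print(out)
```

Pattern: one or more of a character in [b-e] (lazy); then 1 to 3 of a word character, then one or more of one of [lifd], then optionally the literal 'm'.
`re.search` scans for the first position where the pattern succeeds.
The match spans [9:18] → 'bcV_ifffm'.

bcV_ifffm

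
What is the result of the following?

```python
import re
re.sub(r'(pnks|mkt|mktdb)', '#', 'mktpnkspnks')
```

'###'

Matches: at [0:3] → 'mkt'; at [3:7] → 'pnks'; at [7:11] → 'pnks'.
Every occurrence is swapped for '#'.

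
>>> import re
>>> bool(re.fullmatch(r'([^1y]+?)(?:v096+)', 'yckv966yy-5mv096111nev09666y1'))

For `fullmatch`, every character of the input must be accounted for by the pattern.
Here the pattern can't cover the whole string, so the call returns None, and `bool(None)` is False.

False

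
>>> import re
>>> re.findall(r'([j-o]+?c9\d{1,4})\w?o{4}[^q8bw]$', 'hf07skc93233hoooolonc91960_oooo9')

['oooolonc91960']

The pattern matches one or more of a character in [j-o] (lazy), then the literal 'c9', then 1 to 4 of a digit (captured); then optionally a word character, then exactly 4 of the literal 'o', then any character except [q8bw]; then anchored at the end.
Matches: at [13:32] match 'oooolonc91960_oooo9', group 1 = 'oooolonc91960'.
With a single group, `findall` returns only what that group captured — 1 item.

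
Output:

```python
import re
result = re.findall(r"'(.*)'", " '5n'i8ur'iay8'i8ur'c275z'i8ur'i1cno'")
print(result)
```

["5n'i8ur'iay8'i8ur'c275z'i8ur'i1cno"]

Scanning left to right: at [1:37] match "'5n'i8ur'iay8'i8ur'c275z'i8ur'i1cno'", group 1 = "5n'i8ur'iay8'i8ur'c275z'i8ur'i1cno".
Because there's exactly one group, `findall` drops the full match and keeps group 1 from the one hit.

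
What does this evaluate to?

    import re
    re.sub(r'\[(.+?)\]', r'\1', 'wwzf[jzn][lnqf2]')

'wwzfjznlnqf2'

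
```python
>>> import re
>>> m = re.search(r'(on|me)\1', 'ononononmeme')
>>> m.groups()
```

('on',)

The match spans [0:4] → 'onon'.
Captured: group 1 = 'on'.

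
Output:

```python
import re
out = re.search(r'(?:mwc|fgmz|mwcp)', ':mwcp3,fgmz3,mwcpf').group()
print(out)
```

`|` is ordered: at each position the engine commits to the first alternative that works.
The match spans [1:4] → 'mwc'.

mwc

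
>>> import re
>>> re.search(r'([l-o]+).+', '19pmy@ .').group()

The pattern matches one or more of a character in [l-o] (captured); then one or more of any character.
`re.search` tries every starting position until one works.
The match spans [3:8] → 'my@ .'.
Captured: group 1 = 'm'.

'my@ .'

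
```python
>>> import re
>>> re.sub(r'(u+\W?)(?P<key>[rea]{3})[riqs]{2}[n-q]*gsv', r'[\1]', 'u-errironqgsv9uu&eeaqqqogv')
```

'[u-]9uu&eeaqqqogv'

This matches one or more of the literal 'u', then optionally a non-word character (captured); then exactly 3 of one of [rea] (captured as 'key'); then exactly 2 of one of [riqs], then zero or more of a character in [n-q], then the literal 'gsv'.
Matches: at [0:13] → 'u-errironqgsv'.
`\1` in the replacement pulls in group 1's text for each match.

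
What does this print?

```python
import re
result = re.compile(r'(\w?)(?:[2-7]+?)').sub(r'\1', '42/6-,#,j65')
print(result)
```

This matches optionally a word character (captured); then one or more of a character in [2-7] (lazy) (non-capturing group).
Matches: at [0:2] → '42'; at [3:4] → '6'; at [8:10] → 'j6'; at [10:11] → '5'.
The replacement refers to a captured group, so each match is rewritten using its own captured text.

4/-,#,j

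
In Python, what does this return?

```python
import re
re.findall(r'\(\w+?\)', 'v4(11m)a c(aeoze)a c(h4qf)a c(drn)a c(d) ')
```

['(11m)', '(aeoze)', '(h4qf)', '(drn)', '(d)']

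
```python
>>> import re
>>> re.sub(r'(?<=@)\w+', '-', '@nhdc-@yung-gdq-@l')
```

The `(?=…)`/`(?<=…)` assertion just peeks at neighbouring text; it doesn't advance the match position.
Matches: at [1:5] → 'nhdc'; at [7:11] → 'yung'; at [17:18] → 'l'.
Each match is replaced by '-'.

'@--@--gdq-@-'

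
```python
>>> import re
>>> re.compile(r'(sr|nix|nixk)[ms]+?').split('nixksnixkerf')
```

['', 'nixk', 'nixkerf']

With a capturing group present, the delimiter's captured portion is kept in the result list.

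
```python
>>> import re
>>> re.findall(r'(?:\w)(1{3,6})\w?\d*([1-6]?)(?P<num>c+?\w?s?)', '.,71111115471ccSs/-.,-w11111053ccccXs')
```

This matches a word character (non-capturing group); then 3 to 6 of a literal '1' (captured); then optionally a word character, then zero or more of a digit; then optionally a character in [1-6] (captured); then one or more of the literal 'c' (lazy), then optionally a word character, then optionally a literal 's' (captured as 'num').
A non-greedy quantifier consumes as few characters as it can — just enough that the remainder of the pattern still matches from where it stops; whatever follows it matches normally.
Walking the string: at [2:15] match '71111115471cc', groups = ('111111', '', 'cc'); at [22:33] match 'w11111053cc', groups = ('11111', '', 'cc').
3 groups means each result is a tuple of 3 captured strings — 2 here.

[('111111', '', 'cc'), ('11111', '', 'cc')]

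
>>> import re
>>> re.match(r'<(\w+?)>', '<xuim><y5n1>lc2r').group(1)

'xuim'

`re.match` won't scan ahead — the pattern has to work from the very first character.
The match spans [0:6] → '<xuim>'.
Captured: group 1 = 'xuim'.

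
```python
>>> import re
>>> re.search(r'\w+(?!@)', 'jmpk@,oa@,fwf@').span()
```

(0, 3)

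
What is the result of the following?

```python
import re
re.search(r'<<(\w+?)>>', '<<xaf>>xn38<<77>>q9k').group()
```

'<<xaf>>'

The match spans [0:7] → '<<xaf>>'.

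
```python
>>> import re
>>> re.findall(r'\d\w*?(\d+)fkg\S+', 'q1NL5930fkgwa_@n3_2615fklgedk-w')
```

With a single group, `findall` returns only what that group captured — 1 item.

['5930']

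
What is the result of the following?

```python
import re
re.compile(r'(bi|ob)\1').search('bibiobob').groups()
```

The match spans [0:4] → 'bibi'.
Captured: group 1 = 'bi'.

('bi',)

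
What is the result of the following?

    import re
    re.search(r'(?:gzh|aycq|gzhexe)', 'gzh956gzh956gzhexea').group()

'gzh'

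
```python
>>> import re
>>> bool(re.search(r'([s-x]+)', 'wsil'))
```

True

The pattern matches one or more of a character in [s-x] (captured).
`search` walks the string left to right and returns the first match it finds.
The match spans [0:2] → 'ws'.
Captured: group 1 = 'ws'.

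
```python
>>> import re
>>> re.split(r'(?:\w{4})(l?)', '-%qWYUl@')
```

Pattern: exactly 4 of a word character (non-capturing group); then optionally a literal 'l' (captured).
`re.split` interleaves the captured-group text with the surrounding fragments.

['-%', 'l', '@']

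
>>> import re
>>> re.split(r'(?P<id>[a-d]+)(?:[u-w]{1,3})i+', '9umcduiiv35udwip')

Pattern: one or more of a character in [a-d] (captured as 'id'); then 1 to 3 of a character in [u-w] (non-capturing group); then one or more of a literal 'i'.
Matches to split on: at [3:8] → 'cduii'; at [12:15] → 'dwi'.
Because the pattern has a capturing group, `split` also inserts each captured text between the pieces.

['9um', 'cd', 'v35u', 'd', 'p']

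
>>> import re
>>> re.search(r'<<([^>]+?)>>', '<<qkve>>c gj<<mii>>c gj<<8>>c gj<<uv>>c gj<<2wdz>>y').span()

(0, 8)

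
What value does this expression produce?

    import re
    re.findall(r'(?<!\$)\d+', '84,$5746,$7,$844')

The negative lookaround is zero-width — it rules out positions where the adjacent text would match, without consuming anything.
Walking the string: at [0:2] → '84'; at [5:8] → '746'; at [14:16] → '44'.
No capturing groups, so `findall` returns the 3 full match strings.

['84', '746', '44']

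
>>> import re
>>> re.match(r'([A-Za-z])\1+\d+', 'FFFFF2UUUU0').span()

(0, 6)

With `match`, the pattern is implicitly anchored at the beginning.
The match spans [0:6] → 'FFFFF2'.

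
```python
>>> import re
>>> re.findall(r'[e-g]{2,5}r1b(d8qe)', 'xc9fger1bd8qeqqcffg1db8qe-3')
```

['d8qe']

This matches 2 to 5 of a character in [e-g], then the literal 'r1b'; then the literal 'd8', then the literal 'qe' (captured).
Walking the string: at [3:13] match 'fger1bd8qe', group 1 = 'd8qe'.
`findall` collects group 1 from the one match (1 total).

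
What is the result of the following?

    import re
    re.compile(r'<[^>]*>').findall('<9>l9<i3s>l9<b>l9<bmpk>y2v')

`findall` yields the raw match text (4 of them) because the pattern has no groups.

['<9>', '<i3s>', '<b>', '<bmpk>']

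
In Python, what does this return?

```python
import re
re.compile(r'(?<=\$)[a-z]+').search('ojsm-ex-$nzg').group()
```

'nzg'

The positive lookaround only admits positions where the adjacent text matches; those characters stay outside the span.
`re.search` scans for the first position where the pattern succeeds.
The match spans [9:12] → 'nzg'.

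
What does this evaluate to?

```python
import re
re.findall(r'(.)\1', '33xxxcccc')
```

['3', 'x', 'c', 'c']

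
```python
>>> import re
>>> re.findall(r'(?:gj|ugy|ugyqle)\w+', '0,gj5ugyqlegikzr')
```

With no groups in the pattern, `findall` gives back each whole match — 1 here.

['gj5ugyqlegikzr']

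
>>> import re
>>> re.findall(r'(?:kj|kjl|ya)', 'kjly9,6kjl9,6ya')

['kj', 'kj', 'ya']

`|` is ordered: at each position the engine commits to the first alternative that works.
Matches: at [0:2] → 'kj'; at [7:9] → 'kj'; at [13:15] → 'ya'.
With no groups in the pattern, `findall` gives back each whole match — 3 here.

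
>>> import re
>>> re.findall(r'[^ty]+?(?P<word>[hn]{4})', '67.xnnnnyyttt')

Pattern: one or more of any character except [ty] (lazy); then exactly 4 of one of [hn] (captured as 'word').
Scanning left to right: at [0:8] match '67.xnnnn', group 1 = 'nnnn'.
One capturing group, so `findall` returns just the captured substring from the one match — 1 in all.

['nnnn']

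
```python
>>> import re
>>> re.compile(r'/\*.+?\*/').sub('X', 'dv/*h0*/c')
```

Each match is replaced by 'X'.

'dvXc'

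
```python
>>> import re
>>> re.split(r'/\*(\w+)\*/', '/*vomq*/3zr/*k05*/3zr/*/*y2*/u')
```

Matches to split on: at [0:8] → '/*vomq*/'; at [11:18] → '/*k05*/'; at [23:29] → '/*y2*/'.
With a capturing group present, the delimiter's captured portion is kept in the result list.

['', 'vomq', '3zr', 'k05', '3zr/*', 'y2', 'u']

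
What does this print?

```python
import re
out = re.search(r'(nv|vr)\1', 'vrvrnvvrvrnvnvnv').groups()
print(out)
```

`\1` has to match the exact text group 1 already captured.
`re.search` scans for the first position where the pattern succeeds.
The match spans [0:4] → 'vrvr'.
Captured: group 1 = 'vr'.

('vr',)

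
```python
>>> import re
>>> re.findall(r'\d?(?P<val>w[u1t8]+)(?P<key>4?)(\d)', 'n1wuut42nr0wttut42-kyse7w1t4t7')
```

This matches optionally a digit; then the literal 'w', then one or more of one of [u1t8] (captured as 'val'); then optionally a literal '4' (captured as 'key'); then a digit (captured).
Walking the string: at [1:8] match '1wuut42', groups = ('wuut', '4', '2'); at [10:18] match '0wttut42', groups = ('wttut', '4', '2'); at [23:28] match '7w1t4', groups = ('w1t', '', '4').
3 groups means each result is a tuple of 3 captured strings — 3 here.

[('wuut', '4', '2'), ('wttut', '4', '2'), ('w1t', '', '4')]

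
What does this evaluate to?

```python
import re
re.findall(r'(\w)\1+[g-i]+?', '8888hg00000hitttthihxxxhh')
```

['8', '0', 't', 'x']

The backreference `\1` re-matches whatever the first group consumed, character for character.
`findall` collects group 1 from each match (4 total).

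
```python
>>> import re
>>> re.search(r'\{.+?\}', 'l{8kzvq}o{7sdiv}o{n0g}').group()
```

Lazy quantifiers expand one character at a time until the remainder of the pattern can match.
`re.search` scans for the first position where the pattern succeeds.
The match spans [1:8] → '{8kzvq}'.

'{8kzvq}'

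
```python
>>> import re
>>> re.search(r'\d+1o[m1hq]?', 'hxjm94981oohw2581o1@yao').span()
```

The pattern matches one or more of a digit, then the literal '1o'; then optionally one of [m1hq].
Unlike `match`, `search` isn't anchored — it looks for the pattern anywhere in the string.
The match spans [4:10] → '94981o'.

(4, 10)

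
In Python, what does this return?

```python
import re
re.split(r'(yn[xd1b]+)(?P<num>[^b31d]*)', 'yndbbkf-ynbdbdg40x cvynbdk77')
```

['', 'yndbb', 'kf-yn', 'bdbdg40x cv', 'ynbd', 'k77', '']

The pattern matches the literal 'yn', then one or more of one of [xd1b] (captured); then zero or more of any character except [b31d] (captured as 'num').
Matches to split on: at [0:10] → 'yndbbkf-yn'; at [21:28] → 'ynbdk77'.
With a capturing group present, the delimiter's captured portion is kept in the result list.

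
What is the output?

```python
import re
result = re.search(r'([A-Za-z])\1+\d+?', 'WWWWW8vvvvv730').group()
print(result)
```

WWWWW8

`\1` is not a pattern — it's the concrete string captured by group 1, re-applied verbatim.
`re.search` scans for the first position where the pattern succeeds.
The match spans [0:6] → 'WWWWW8'.
Captured: group 1 = 'W'.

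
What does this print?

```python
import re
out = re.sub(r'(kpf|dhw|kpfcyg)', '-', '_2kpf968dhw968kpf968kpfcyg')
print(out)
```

_2-968-968-968-cyg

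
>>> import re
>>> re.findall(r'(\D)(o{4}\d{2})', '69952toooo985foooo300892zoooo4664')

[('t', 'oooo98'), ('f', 'oooo30'), ('z', 'oooo46')]

Multiple groups make `findall` return tuples — one 2-tuple for each match.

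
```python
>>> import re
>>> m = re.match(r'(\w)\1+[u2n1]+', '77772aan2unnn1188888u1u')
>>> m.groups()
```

The match spans [0:5] → '77772'.
Captured: group 1 = '7'.

('7',)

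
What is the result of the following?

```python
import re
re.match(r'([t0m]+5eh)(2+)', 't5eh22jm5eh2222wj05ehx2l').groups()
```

The match spans [0:6] → 't5eh22'.
Captured: group 1 = 't5eh', group 2 = '22'.

('t5eh', '22')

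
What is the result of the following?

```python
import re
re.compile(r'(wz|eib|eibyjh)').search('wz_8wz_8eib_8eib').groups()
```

('wz',)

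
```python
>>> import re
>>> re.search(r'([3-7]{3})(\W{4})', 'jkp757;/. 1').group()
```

'757;/. '

Pattern: exactly 3 of a character in [3-7] (captured); then exactly 4 of a non-word character (captured).
`search` walks the string left to right and returns the first match it finds.
The match spans [3:10] → '757;/. '.
Captured: group 1 = '757', group 2 = ';/. '.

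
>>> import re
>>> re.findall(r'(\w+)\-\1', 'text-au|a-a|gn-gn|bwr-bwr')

['a', 'gn', 'bwr']

After group 1 captures some text, `\1` only succeeds where that same text appears again.
Scanning left to right: at [8:11] match 'a-a', group 1 = 'a'; at [12:17] match 'gn-gn', group 1 = 'gn'; at [18:25] match 'bwr-bwr', group 1 = 'bwr'.
One capturing group, so `findall` returns just the captured substring from each match — 3 in all.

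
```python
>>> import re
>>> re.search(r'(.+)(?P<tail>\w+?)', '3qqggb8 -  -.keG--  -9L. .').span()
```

(0, 23)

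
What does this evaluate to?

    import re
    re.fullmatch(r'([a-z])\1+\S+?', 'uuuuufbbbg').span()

(0, 10)

After group 1 captures some text, `\1` only succeeds where that same text appears again.
`fullmatch` succeeds only if the pattern covers the string from start to end.
The match spans [0:10] → 'uuuuufbbbg'.
Captured: group 1 = 'u'.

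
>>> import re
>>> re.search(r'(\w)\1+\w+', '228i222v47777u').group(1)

A backreference is literal: `\1` must see the identical characters the first group matched.
`re.search` tries every starting position until one works.
The match spans [0:14] → '228i222v47777u'.
Captured: group 1 = '2'.

'2'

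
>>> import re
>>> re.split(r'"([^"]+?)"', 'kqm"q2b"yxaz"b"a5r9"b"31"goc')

Matches to split on: at [3:8] → '"q2b"'; at [12:15] → '"b"'; at [19:22] → '"b"'.
Because the pattern has a capturing group, `split` also inserts each captured text between the pieces.

['kqm', 'q2b', 'yxaz', 'b', 'a5r9', 'b', '31"goc']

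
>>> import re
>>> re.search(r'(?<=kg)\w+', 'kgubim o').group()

'ubim'

Lookahead/lookbehind check context without consuming it, so the matched span excludes the asserted characters.
`re.search` scans for the first position where the pattern succeeds.
The match spans [2:6] → 'ubim'.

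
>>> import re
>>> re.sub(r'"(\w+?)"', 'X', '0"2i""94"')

Each match is replaced by 'X'.

'0XX'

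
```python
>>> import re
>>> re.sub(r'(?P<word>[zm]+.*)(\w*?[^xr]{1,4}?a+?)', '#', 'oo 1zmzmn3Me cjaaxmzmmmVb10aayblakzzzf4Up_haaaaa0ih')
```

This matches one or more of one of [zm], then zero or more of any character (captured as 'word'); then zero or more of a word character (lazy), then 1 to 4 of any character except [xr] (lazy), then one or more of the literal 'a' (lazy) (captured).
Matches: at [4:48] → 'zmzmn3Me cjaaxmzmmmVb10aayblakzzzf4Up_haaaaa'.
Every occurrence is swapped for '#'.

'oo 1#0ih'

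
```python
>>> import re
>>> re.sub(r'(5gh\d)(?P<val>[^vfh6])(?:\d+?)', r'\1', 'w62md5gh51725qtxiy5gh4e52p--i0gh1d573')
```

'w62md5gh525qtxiy5gh42p--i0gh1d573'

The pattern matches the literal '5gh', then a digit (captured); then any character except [vfh6] (captured as 'val'); then one or more of a digit (lazy) (non-capturing group).
The replacement refers to a captured group, so each match is rewritten using its own captured text.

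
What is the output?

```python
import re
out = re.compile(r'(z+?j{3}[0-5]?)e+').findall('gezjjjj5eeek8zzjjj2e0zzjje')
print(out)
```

['zzjjj2']

One capturing group, so `findall` returns just the captured substring from the one match — 1 in all.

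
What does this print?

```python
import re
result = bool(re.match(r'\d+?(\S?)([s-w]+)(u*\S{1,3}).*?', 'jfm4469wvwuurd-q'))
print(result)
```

False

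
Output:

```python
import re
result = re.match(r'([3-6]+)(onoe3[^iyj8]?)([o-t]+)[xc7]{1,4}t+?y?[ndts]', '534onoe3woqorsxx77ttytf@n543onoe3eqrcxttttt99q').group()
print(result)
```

The pattern matches one or more of a character in [3-6] (captured); then the literal 'on', then the literal 'oe3', then optionally any character except [iyj8] (captured); then one or more of a character in [o-t] (captured); then 1 to 4 of one of [xc7], then one or more of the literal 't' (lazy); then optionally the literal 'y', then one of [ndts].
With `match`, the pattern is implicitly anchored at the beginning.
The match spans [0:20] → '534onoe3woqorsxx77tt'.
Captured: group 1 = '534', group 2 = 'onoe3w', group 3 = 'oqors'.

534onoe3woqorsxx77tt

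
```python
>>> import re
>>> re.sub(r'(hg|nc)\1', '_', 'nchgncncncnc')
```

After group 1 captures some text, `\1` only succeeds where that same text appears again.
Matches: at [4:8] → 'ncnc'; at [8:12] → 'ncnc'.
Every occurrence is swapped for '_'.

'nchg__'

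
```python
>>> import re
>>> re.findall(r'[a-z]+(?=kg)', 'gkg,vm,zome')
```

['g']

The positive lookaround only admits positions where the adjacent text matches; those characters stay outside the span.
No capturing groups, so `findall` returns the 1 full match string.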